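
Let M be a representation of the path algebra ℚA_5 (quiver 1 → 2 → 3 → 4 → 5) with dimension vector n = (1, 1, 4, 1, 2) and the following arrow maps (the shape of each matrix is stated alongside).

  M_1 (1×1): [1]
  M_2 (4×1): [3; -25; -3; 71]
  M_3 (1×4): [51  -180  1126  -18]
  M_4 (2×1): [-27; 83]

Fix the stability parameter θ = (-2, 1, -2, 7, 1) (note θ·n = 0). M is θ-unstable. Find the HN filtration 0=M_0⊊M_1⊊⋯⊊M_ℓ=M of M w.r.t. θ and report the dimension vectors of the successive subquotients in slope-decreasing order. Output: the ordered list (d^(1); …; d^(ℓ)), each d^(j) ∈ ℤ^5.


Interval decomposition of M: I[1,5], I[3,3]^3, I[5,5].
HN type (ℓ=4): μ^(1)=4; μ^(2)=1; μ^(3)=-1/2; μ^(4)=-2

((0, 0, 0, 1, 1); (0, 0, 0, 0, 1); (0, 1, 1, 0, 0); (1, 0, 3, 0, 0))


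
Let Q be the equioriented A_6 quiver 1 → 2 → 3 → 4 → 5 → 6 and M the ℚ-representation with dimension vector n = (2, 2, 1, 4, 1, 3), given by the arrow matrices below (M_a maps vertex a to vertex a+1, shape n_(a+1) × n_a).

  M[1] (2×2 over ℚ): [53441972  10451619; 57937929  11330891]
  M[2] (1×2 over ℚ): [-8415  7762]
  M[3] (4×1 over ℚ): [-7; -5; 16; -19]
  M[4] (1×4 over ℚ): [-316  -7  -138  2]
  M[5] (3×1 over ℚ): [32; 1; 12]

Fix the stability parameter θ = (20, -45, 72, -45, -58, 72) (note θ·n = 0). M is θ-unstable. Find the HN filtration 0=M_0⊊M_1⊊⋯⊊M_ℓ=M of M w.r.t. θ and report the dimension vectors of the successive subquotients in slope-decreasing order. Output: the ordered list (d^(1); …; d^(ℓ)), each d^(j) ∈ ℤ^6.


Barcode: M ≅ I[1,2], I[1,6], I[4,4]^3, I[6,6]^2. HN layers by μ_θ (4 steps, strictly decreasing):
  μ^(1)=72; μ^(2)=-31/3; μ^(3)=-25/2; μ^(4)=-45

((0, 0, 0, 0, 0, 3); (0, 0, 1, 1, 1, 0); (2, 2, 0, 0, 0, 0); (0, 0, 0, 3, 0, 0))


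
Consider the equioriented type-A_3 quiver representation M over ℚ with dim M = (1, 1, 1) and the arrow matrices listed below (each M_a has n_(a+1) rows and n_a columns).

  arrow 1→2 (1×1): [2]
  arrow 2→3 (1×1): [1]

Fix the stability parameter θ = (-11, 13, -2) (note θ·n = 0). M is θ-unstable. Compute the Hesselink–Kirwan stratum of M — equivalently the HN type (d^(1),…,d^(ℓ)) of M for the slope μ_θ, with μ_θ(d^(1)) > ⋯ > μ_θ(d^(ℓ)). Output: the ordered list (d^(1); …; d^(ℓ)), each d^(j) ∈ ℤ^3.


Interval decomposition of M: I[1,3].
HN type (ℓ=2): μ^(1)=11/2; μ^(2)=-11

((0, 1, 1); (1, 0, 0))


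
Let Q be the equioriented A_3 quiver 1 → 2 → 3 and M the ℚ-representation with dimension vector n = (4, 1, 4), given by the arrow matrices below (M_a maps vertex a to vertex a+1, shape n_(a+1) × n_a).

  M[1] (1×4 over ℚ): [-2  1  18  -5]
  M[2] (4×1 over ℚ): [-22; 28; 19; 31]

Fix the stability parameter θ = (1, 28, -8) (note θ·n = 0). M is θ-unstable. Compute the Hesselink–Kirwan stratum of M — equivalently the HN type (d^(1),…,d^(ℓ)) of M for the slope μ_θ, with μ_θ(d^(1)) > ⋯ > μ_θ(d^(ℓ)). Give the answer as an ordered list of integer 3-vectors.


Via rank(M_{q-1}∘⋯∘M_p): M ≅ I[1,1]^3, I[1,3], I[3,3]^3.
μ_θ-semistable layers: μ^(1)=10; μ^(2)=1; μ^(3)=-8

((0, 1, 1); (4, 0, 0); (0, 0, 3))


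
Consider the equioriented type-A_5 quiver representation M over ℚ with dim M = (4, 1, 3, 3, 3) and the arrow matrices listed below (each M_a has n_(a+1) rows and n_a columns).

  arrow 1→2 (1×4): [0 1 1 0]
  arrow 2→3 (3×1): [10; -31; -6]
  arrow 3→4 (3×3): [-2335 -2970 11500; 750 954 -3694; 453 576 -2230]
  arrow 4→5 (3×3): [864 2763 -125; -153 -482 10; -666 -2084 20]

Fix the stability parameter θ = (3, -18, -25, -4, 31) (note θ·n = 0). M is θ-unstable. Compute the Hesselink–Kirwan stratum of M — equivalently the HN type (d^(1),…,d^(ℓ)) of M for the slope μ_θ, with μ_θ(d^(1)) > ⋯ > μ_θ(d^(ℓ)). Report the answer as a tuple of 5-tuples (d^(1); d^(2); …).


Barcode: M ≅ I[1,1]^3, I[1,4], I[3,3], I[3,5], I[4,5], I[5,5]. HN layers by μ_θ (5 steps, strictly decreasing):
  μ^(1)=31; μ^(2)=3; μ^(3)=-4; μ^(4)=-40/3; μ^(5)=-25

((0, 0, 0, 0, 3); (3, 0, 0, 0, 0); (0, 0, 0, 3, 0); (1, 1, 1, 0, 0); (0, 0, 2, 0, 0))


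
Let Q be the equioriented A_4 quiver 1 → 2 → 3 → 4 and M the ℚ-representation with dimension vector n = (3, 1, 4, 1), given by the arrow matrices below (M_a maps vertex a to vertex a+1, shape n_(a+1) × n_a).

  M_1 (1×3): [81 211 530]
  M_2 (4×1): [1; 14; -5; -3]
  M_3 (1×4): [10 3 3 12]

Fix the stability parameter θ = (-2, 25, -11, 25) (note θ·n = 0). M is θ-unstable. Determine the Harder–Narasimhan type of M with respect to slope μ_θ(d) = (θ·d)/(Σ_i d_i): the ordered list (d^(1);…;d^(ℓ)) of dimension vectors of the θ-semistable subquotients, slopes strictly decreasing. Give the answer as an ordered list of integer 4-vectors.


Via rank(M_{q-1}∘⋯∘M_p): M ≅ I[1,1]^2, I[1,4], I[3,3]^3.
μ_θ-semistable layers: μ^(1)=25; μ^(2)=7; μ^(3)=-2; μ^(4)=-11

((0, 0, 0, 1); (0, 1, 1, 0); (3, 0, 0, 0); (0, 0, 3, 0))


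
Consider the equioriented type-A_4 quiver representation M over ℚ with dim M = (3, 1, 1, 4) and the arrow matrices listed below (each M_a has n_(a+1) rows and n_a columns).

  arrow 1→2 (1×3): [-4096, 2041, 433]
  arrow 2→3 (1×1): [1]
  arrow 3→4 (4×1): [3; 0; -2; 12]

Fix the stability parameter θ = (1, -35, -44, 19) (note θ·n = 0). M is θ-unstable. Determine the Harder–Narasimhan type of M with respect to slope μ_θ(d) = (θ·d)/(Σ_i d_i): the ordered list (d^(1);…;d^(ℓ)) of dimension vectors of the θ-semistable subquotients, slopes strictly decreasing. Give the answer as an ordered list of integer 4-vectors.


Via rank(M_{q-1}∘⋯∘M_p): M ≅ I[1,1]^2, I[1,4], I[4,4]^3.
μ_θ-semistable layers: μ^(1)=19; μ^(2)=1; μ^(3)=-26

((0, 0, 0, 4); (2, 0, 0, 0); (1, 1, 1, 0))


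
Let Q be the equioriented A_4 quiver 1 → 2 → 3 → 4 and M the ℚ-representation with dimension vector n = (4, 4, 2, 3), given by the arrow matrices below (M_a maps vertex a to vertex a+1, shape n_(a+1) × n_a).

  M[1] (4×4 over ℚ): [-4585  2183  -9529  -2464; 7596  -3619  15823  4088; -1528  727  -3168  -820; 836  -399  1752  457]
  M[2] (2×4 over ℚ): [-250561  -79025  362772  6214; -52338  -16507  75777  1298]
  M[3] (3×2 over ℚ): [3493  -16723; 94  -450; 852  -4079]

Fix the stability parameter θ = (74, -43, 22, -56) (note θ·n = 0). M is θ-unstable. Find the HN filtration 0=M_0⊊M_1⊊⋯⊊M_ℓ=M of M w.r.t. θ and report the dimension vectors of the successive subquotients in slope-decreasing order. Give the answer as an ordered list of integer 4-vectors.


Interval decomposition of M: I[1,2]^2, I[1,4]^2, I[4,4].
HN type (ℓ=3): μ^(1)=31/2; μ^(2)=-3/4; μ^(3)=-56

((2, 2, 0, 0); (2, 2, 2, 2); (0, 0, 0, 1))


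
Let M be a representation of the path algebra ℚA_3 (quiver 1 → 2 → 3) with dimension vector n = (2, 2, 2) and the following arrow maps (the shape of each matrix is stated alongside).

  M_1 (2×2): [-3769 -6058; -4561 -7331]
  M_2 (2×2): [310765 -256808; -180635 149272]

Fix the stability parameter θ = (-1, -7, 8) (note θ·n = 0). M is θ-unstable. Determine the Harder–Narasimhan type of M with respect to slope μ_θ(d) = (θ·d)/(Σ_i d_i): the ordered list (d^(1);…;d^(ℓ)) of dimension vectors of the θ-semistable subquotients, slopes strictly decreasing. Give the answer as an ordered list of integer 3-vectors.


Via rank(M_{q-1}∘⋯∘M_p): M ≅ I[1,2], I[1,3], I[3,3].
μ_θ-semistable layers: μ^(1)=8; μ^(2)=-4

((0, 0, 2); (2, 2, 0))


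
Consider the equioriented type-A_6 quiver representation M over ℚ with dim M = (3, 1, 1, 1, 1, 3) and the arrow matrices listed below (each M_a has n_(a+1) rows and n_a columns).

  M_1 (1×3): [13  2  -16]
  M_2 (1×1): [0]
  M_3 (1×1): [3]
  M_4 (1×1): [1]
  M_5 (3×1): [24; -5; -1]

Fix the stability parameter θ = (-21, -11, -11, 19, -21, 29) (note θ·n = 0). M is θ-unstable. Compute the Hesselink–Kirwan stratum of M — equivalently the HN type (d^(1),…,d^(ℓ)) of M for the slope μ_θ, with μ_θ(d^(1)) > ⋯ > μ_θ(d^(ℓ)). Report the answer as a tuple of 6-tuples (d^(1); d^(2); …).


Via rank(M_{q-1}∘⋯∘M_p): M ≅ I[1,1]^2, I[1,2], I[3,6], I[6,6]^2.
μ_θ-semistable layers: μ^(1)=29; μ^(2)=-1; μ^(3)=-11; μ^(4)=-21

((0, 0, 0, 0, 0, 3); (0, 0, 0, 1, 1, 0); (0, 1, 1, 0, 0, 0); (3, 0, 0, 0, 0, 0))


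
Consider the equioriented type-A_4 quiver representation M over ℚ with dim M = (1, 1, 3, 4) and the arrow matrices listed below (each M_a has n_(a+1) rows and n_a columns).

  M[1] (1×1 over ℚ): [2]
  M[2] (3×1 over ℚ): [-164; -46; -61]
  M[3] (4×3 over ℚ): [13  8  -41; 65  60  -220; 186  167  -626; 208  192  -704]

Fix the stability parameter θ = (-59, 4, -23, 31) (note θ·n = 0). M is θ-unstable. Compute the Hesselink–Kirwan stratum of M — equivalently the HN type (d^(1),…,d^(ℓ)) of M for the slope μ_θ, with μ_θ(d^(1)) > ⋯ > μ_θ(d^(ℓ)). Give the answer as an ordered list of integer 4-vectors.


Interval decomposition of M: I[1,4], I[3,4]^2, I[4,4].
HN type (ℓ=4): μ^(1)=31; μ^(2)=-19/2; μ^(3)=-23; μ^(4)=-59

((0, 0, 0, 4); (0, 1, 1, 0); (0, 0, 2, 0); (1, 0, 0, 0))


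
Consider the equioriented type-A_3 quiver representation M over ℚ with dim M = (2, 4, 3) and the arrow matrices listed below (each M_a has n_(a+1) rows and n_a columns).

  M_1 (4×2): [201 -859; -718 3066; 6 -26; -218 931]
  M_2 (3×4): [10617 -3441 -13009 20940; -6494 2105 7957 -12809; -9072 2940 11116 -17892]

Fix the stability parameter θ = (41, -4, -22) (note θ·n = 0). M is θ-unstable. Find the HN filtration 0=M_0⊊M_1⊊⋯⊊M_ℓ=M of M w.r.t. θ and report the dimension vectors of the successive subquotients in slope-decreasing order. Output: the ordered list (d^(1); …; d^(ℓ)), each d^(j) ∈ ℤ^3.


Barcode: M ≅ I[1,3]^2, I[2,2]^2, I[3,3]. HN layers by μ_θ (3 steps, strictly decreasing):
  μ^(1)=5; μ^(2)=-4; μ^(3)=-22

((2, 2, 2); (0, 2, 0); (0, 0, 1))


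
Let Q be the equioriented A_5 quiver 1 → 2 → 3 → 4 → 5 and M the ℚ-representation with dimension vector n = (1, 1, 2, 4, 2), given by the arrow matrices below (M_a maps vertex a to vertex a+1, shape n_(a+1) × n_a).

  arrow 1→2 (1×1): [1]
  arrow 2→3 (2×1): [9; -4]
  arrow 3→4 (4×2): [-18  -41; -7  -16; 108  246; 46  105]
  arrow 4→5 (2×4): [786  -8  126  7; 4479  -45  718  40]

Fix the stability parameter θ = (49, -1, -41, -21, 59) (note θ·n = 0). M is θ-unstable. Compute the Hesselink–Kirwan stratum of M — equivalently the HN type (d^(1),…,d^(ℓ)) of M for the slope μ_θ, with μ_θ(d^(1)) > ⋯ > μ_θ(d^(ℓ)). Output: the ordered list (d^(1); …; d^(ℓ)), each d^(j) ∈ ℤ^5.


Barcode: M ≅ I[1,5], I[3,5], I[4,4]^2. HN layers by μ_θ (4 steps, strictly decreasing):
  μ^(1)=59; μ^(2)=-7/2; μ^(3)=-21; μ^(4)=-41

((0, 0, 0, 0, 2); (1, 1, 1, 1, 0); (0, 0, 0, 3, 0); (0, 0, 1, 0, 0))


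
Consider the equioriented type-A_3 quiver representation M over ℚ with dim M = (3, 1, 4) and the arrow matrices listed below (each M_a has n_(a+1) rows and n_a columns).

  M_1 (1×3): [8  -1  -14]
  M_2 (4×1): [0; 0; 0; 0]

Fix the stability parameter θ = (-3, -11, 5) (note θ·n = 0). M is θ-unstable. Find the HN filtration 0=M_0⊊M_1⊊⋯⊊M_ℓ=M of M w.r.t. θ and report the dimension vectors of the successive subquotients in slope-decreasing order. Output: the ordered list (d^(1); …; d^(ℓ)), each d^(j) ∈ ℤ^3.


Interval decomposition of M: I[1,1]^2, I[1,2], I[3,3]^4.
HN type (ℓ=3): μ^(1)=5; μ^(2)=-3; μ^(3)=-7

((0, 0, 4); (2, 0, 0); (1, 1, 0))


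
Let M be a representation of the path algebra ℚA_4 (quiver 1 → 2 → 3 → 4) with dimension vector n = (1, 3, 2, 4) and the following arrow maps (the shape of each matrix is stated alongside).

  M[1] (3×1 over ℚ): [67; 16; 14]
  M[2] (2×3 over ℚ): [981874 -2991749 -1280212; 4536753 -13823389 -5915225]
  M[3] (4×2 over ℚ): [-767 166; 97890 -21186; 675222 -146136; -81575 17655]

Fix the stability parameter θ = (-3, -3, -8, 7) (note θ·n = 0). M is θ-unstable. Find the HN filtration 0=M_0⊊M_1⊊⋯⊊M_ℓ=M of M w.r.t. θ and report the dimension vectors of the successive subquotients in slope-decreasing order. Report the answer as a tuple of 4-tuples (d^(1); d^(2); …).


Barcode: M ≅ I[1,4], I[2,2], I[2,4], I[4,4]^2. HN layers by μ_θ (4 steps, strictly decreasing):
  μ^(1)=7; μ^(2)=-3; μ^(3)=-14/3; μ^(4)=-11/2

((0, 0, 0, 4); (0, 1, 0, 0); (1, 1, 1, 0); (0, 1, 1, 0))


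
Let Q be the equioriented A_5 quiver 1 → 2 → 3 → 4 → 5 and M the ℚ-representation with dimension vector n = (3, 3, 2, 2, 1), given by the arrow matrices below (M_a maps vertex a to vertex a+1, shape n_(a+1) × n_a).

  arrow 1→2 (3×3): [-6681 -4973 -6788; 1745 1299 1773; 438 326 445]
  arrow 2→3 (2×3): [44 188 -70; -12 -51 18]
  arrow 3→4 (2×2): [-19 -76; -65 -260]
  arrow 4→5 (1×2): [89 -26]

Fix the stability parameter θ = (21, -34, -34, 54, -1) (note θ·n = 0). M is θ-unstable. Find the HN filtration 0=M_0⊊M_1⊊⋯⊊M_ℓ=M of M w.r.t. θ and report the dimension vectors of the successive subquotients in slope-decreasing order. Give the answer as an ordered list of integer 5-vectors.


Barcode: M ≅ I[1,2], I[1,3], I[1,5], I[4,4]. HN layers by μ_θ (4 steps, strictly decreasing):
  μ^(1)=54; μ^(2)=53/2; μ^(3)=-13/2; μ^(4)=-47/3

((0, 0, 0, 1, 0); (0, 0, 0, 1, 1); (1, 1, 0, 0, 0); (2, 2, 2, 0, 0))


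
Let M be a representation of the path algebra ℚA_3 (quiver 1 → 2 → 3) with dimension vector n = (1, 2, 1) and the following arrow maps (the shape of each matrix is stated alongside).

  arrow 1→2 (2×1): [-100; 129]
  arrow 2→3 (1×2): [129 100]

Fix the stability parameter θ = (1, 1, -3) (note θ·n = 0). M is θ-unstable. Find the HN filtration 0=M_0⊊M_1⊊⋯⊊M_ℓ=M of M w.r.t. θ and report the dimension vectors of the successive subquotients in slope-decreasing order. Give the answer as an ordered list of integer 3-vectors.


Via rank(M_{q-1}∘⋯∘M_p): M ≅ I[1,2], I[2,3].
μ_θ-semistable layers: μ^(1)=1; μ^(2)=-1

((1, 1, 0); (0, 1, 1))


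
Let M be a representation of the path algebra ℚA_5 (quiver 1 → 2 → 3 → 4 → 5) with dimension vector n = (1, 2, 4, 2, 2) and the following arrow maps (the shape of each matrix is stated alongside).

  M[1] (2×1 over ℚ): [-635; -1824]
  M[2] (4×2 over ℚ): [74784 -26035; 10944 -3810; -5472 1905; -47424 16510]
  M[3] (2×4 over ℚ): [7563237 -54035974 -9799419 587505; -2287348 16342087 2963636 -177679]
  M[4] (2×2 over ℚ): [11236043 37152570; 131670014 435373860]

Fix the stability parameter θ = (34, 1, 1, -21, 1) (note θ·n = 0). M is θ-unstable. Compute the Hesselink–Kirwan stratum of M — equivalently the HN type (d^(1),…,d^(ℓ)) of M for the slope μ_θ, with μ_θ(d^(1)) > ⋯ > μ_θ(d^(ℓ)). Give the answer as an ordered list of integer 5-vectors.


Interval decomposition of M: I[1,2], I[2,3], I[3,3], I[3,4], I[3,5], I[5,5].
HN type (ℓ=3): μ^(1)=35/2; μ^(2)=1; μ^(3)=-10

((1, 1, 0, 0, 0); (0, 1, 2, 0, 2); (0, 0, 2, 2, 0))


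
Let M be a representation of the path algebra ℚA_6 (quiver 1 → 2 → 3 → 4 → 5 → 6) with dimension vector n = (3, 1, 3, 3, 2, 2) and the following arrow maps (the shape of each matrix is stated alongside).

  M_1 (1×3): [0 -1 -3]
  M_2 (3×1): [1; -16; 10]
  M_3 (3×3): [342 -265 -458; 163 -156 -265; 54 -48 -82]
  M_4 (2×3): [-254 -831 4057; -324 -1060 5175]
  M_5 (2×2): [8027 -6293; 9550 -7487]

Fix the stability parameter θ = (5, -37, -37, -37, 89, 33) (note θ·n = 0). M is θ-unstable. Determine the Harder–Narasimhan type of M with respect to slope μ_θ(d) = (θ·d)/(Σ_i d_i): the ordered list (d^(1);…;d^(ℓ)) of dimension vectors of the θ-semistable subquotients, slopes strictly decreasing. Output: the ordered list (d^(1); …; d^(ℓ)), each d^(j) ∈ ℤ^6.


Interval decomposition of M: I[1,1]^2, I[1,6], I[3,4], I[3,6].
HN type (ℓ=4): μ^(1)=61; μ^(2)=5; μ^(3)=-53/2; μ^(4)=-37

((0, 0, 0, 0, 2, 2); (2, 0, 0, 0, 0, 0); (1, 1, 1, 1, 0, 0); (0, 0, 2, 2, 0, 0))


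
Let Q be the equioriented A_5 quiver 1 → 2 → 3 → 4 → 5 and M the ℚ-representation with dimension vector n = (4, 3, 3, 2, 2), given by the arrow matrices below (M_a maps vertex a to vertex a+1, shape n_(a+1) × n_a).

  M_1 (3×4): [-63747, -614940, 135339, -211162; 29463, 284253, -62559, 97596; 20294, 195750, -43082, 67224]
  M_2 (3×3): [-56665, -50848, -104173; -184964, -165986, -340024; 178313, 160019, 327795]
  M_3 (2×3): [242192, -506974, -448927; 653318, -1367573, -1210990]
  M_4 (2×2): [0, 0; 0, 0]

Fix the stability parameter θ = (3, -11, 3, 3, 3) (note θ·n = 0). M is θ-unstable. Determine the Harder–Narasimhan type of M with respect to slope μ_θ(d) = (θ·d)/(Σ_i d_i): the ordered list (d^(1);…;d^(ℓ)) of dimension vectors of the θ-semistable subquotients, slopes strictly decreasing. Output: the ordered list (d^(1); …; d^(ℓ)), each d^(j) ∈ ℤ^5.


Interval decomposition of M: I[1,1], I[1,2], I[1,3], I[1,4], I[3,4], I[5,5]^2.
HN type (ℓ=2): μ^(1)=3; μ^(2)=-4

((1, 0, 3, 2, 2); (3, 3, 0, 0, 0))


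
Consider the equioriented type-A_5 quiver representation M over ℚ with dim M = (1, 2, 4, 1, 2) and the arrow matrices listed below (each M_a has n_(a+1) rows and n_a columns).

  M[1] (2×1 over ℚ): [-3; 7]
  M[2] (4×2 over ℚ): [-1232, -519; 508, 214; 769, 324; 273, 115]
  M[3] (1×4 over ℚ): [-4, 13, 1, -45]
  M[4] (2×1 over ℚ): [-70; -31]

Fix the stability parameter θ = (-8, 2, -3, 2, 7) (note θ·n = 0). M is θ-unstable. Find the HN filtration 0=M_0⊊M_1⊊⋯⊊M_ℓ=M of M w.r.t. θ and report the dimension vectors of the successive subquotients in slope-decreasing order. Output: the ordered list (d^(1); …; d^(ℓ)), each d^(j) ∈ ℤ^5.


Barcode: M ≅ I[1,5], I[2,3], I[3,3]^2, I[5,5]. HN layers by μ_θ (5 steps, strictly decreasing):
  μ^(1)=7; μ^(2)=2; μ^(3)=-1/2; μ^(4)=-3; μ^(5)=-8

((0, 0, 0, 0, 2); (0, 0, 0, 1, 0); (0, 2, 2, 0, 0); (0, 0, 2, 0, 0); (1, 0, 0, 0, 0))


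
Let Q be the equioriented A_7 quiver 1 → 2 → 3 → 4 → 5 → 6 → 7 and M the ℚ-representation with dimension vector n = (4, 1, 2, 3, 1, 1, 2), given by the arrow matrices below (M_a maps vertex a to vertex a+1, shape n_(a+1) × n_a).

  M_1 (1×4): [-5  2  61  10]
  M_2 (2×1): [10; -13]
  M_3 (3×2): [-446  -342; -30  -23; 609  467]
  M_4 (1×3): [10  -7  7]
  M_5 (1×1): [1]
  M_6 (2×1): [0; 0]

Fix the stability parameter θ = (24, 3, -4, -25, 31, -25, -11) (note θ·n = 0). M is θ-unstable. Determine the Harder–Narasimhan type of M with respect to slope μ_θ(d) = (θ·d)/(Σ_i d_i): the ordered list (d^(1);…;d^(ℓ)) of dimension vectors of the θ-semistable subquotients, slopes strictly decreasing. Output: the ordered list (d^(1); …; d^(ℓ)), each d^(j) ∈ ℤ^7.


Barcode: M ≅ I[1,1]^3, I[1,4], I[3,6], I[4,4], I[7,7]^2. HN layers by μ_θ (6 steps, strictly decreasing):
  μ^(1)=24; μ^(2)=3; μ^(3)=-1/2; μ^(4)=-11; μ^(5)=-29/2; μ^(6)=-25

((3, 0, 0, 0, 0, 0, 0); (0, 0, 0, 0, 1, 1, 0); (1, 1, 1, 1, 0, 0, 0); (0, 0, 0, 0, 0, 0, 2); (0, 0, 1, 1, 0, 0, 0); (0, 0, 0, 1, 0, 0, 0))


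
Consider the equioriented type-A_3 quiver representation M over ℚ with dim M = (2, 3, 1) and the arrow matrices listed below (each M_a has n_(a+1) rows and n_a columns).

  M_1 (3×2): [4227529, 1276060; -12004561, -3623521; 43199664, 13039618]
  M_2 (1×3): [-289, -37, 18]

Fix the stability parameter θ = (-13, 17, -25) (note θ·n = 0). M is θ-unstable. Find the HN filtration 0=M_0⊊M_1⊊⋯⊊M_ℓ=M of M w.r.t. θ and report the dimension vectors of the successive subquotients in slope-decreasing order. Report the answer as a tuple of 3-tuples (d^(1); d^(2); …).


Barcode: M ≅ I[1,2], I[1,3], I[2,2]. HN layers by μ_θ (3 steps, strictly decreasing):
  μ^(1)=17; μ^(2)=-4; μ^(3)=-13

((0, 2, 0); (0, 1, 1); (2, 0, 0))


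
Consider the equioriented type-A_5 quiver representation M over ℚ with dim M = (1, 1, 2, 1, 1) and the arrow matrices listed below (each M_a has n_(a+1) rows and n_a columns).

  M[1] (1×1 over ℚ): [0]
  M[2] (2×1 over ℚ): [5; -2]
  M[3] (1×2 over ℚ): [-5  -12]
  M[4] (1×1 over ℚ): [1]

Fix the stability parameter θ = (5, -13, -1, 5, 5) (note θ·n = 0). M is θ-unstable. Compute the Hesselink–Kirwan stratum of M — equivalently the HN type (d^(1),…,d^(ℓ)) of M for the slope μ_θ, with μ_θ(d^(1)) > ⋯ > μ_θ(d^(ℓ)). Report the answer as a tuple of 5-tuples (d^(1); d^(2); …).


Via rank(M_{q-1}∘⋯∘M_p): M ≅ I[1,1], I[2,5], I[3,3].
μ_θ-semistable layers: μ^(1)=5; μ^(2)=-1; μ^(3)=-13

((1, 0, 0, 1, 1); (0, 0, 2, 0, 0); (0, 1, 0, 0, 0))


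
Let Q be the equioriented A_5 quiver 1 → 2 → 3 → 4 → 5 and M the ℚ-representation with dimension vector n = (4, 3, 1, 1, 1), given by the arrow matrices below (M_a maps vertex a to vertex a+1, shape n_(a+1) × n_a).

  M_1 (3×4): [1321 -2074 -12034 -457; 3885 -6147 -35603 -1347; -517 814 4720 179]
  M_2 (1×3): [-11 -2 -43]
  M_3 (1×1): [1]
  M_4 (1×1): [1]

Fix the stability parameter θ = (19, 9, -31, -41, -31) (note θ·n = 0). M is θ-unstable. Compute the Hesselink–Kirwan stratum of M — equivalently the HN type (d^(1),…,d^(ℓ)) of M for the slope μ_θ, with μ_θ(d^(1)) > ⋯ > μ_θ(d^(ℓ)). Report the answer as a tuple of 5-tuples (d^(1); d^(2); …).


Barcode: M ≅ I[1,1], I[1,2]^2, I[1,5]. HN layers by μ_θ (3 steps, strictly decreasing):
  μ^(1)=19; μ^(2)=14; μ^(3)=-15

((1, 0, 0, 0, 0); (2, 2, 0, 0, 0); (1, 1, 1, 1, 1))


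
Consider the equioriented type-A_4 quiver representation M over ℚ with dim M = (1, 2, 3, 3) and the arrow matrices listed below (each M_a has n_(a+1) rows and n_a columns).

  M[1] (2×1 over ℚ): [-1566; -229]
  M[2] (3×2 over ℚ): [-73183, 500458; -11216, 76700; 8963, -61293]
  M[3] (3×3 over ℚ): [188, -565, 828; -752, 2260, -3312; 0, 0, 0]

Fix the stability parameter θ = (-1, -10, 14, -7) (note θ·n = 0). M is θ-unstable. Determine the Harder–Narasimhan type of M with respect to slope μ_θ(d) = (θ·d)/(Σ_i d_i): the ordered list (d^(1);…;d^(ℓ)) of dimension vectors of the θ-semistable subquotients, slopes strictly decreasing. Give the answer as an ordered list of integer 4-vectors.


Barcode: M ≅ I[1,3], I[2,3], I[3,4], I[4,4]^2. HN layers by μ_θ (5 steps, strictly decreasing):
  μ^(1)=14; μ^(2)=7/2; μ^(3)=-11/2; μ^(4)=-7; μ^(5)=-10

((0, 0, 2, 0); (0, 0, 1, 1); (1, 1, 0, 0); (0, 0, 0, 2); (0, 1, 0, 0))


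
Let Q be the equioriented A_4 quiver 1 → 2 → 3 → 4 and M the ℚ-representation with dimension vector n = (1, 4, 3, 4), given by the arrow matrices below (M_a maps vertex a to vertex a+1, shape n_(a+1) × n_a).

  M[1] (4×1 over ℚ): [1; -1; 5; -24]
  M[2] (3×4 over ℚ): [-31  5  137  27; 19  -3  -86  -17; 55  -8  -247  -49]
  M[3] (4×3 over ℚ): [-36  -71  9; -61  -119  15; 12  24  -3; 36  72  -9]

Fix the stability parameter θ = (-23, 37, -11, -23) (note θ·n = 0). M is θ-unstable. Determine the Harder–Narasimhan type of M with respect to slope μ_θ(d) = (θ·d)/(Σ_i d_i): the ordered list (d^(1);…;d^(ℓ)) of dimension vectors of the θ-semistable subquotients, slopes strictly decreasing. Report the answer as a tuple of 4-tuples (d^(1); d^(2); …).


Interval decomposition of M: I[1,4], I[2,2], I[2,4]^2, I[4,4].
HN type (ℓ=3): μ^(1)=37; μ^(2)=1; μ^(3)=-23

((0, 1, 0, 0); (0, 3, 3, 3); (1, 0, 0, 1))


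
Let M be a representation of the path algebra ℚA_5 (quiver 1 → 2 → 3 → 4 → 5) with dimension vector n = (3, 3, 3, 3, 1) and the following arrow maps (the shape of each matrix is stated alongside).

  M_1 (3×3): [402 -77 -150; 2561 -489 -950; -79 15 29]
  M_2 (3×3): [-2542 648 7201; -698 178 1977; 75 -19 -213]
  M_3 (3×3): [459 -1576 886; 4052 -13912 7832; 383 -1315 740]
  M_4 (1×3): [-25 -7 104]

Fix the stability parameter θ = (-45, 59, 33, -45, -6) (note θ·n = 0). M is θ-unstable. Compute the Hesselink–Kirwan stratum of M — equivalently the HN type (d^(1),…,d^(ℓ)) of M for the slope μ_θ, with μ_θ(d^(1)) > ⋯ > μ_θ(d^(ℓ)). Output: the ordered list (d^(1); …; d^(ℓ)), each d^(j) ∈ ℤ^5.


Interval decomposition of M: I[1,3], I[1,4], I[1,5], I[4,4].
HN type (ℓ=4): μ^(1)=46; μ^(2)=47/3; μ^(3)=41/4; μ^(4)=-45

((0, 1, 1, 0, 0); (0, 1, 1, 1, 0); (0, 1, 1, 1, 1); (3, 0, 0, 1, 0))


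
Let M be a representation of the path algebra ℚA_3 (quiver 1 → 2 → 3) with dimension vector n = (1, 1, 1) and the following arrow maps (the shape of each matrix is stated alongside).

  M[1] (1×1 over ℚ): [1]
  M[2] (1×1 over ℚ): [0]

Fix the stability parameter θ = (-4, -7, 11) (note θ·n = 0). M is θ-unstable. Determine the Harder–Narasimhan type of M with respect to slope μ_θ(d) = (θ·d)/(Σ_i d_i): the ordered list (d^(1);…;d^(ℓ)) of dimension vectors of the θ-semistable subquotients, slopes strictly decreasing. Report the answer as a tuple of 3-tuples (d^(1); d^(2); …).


Via rank(M_{q-1}∘⋯∘M_p): M ≅ I[1,2], I[3,3].
μ_θ-semistable layers: μ^(1)=11; μ^(2)=-11/2

((0, 0, 1); (1, 1, 0))


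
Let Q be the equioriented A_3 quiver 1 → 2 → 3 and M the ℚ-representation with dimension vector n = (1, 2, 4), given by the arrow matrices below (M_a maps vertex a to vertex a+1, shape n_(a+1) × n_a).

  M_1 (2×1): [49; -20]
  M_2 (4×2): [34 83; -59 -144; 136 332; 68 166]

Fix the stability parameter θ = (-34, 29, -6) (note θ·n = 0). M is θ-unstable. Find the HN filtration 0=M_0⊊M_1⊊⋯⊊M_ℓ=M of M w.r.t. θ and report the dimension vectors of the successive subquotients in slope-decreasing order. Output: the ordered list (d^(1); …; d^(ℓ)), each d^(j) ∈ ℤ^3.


Barcode: M ≅ I[1,3], I[2,3], I[3,3]^2. HN layers by μ_θ (3 steps, strictly decreasing):
  μ^(1)=23/2; μ^(2)=-6; μ^(3)=-34

((0, 2, 2); (0, 0, 2); (1, 0, 0))


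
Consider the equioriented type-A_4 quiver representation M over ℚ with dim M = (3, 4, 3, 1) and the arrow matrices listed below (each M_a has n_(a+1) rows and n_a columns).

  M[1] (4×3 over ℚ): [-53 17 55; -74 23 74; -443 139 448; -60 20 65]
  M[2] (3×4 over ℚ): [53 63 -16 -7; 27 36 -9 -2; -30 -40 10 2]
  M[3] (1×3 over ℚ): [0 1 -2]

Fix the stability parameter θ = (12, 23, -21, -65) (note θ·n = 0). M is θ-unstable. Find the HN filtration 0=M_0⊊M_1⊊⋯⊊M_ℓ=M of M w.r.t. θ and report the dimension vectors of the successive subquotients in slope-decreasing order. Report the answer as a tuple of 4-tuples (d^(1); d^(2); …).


Interval decomposition of M: I[1,2], I[1,3], I[1,4], I[2,3].
HN type (ℓ=5): μ^(1)=23; μ^(2)=12; μ^(3)=14/3; μ^(4)=1; μ^(5)=-51/4

((0, 1, 0, 0); (1, 0, 0, 0); (1, 1, 1, 0); (0, 1, 1, 0); (1, 1, 1, 1))


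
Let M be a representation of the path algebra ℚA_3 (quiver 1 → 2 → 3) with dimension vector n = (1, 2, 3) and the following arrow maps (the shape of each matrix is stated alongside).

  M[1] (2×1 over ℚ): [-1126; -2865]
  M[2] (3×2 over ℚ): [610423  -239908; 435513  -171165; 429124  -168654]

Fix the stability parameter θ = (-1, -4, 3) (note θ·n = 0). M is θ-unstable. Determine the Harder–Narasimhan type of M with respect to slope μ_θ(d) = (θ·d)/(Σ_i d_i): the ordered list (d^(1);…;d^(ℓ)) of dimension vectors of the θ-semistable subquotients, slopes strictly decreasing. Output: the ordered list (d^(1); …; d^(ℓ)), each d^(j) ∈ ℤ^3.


Via rank(M_{q-1}∘⋯∘M_p): M ≅ I[1,3], I[2,3], I[3,3].
μ_θ-semistable layers: μ^(1)=3; μ^(2)=-5/2; μ^(3)=-4

((0, 0, 3); (1, 1, 0); (0, 1, 0))


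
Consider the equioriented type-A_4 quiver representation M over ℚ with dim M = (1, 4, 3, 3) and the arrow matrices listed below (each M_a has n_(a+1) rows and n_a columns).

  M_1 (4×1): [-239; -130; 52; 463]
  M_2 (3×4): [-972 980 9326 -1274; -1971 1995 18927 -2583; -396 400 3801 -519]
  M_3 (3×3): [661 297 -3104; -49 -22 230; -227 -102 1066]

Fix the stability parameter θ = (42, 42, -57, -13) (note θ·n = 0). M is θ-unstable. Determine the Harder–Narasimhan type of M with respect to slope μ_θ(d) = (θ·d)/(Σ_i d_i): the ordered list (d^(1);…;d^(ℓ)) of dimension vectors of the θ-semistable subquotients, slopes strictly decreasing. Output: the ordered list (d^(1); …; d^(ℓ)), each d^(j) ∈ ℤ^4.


Interval decomposition of M: I[1,3], I[2,2]^2, I[2,4], I[3,4], I[4,4].
HN type (ℓ=5): μ^(1)=42; μ^(2)=9; μ^(3)=-28/3; μ^(4)=-13; μ^(5)=-57

((0, 2, 0, 0); (1, 1, 1, 0); (0, 1, 1, 1); (0, 0, 0, 2); (0, 0, 1, 0))


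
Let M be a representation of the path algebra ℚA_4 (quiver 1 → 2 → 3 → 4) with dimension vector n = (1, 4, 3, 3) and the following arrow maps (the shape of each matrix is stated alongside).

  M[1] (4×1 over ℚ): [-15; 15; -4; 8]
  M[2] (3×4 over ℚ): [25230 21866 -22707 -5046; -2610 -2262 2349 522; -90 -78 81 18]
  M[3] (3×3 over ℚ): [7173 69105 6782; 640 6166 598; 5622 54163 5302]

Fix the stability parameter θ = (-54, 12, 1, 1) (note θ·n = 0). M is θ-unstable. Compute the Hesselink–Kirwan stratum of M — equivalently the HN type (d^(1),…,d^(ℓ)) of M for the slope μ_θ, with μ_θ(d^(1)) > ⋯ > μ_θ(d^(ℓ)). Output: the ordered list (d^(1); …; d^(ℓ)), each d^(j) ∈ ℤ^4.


Barcode: M ≅ I[1,2], I[2,2]^2, I[2,4], I[3,4]^2. HN layers by μ_θ (4 steps, strictly decreasing):
  μ^(1)=12; μ^(2)=14/3; μ^(3)=1; μ^(4)=-54

((0, 3, 0, 0); (0, 1, 1, 1); (0, 0, 2, 2); (1, 0, 0, 0))


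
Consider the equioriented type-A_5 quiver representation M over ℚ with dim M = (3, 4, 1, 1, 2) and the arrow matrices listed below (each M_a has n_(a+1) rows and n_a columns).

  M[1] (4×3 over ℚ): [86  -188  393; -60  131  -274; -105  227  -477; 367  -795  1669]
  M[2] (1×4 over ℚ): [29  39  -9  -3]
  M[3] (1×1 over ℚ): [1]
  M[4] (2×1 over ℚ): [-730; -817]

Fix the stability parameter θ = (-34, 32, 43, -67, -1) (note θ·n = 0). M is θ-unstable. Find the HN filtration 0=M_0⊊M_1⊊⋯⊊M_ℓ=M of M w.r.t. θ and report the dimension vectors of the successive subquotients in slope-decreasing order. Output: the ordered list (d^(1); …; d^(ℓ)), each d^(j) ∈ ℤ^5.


Barcode: M ≅ I[1,2]^2, I[1,5], I[2,2], I[5,5]. HN layers by μ_θ (4 steps, strictly decreasing):
  μ^(1)=32; μ^(2)=7/4; μ^(3)=-1; μ^(4)=-34

((0, 3, 0, 0, 0); (0, 1, 1, 1, 1); (0, 0, 0, 0, 1); (3, 0, 0, 0, 0))


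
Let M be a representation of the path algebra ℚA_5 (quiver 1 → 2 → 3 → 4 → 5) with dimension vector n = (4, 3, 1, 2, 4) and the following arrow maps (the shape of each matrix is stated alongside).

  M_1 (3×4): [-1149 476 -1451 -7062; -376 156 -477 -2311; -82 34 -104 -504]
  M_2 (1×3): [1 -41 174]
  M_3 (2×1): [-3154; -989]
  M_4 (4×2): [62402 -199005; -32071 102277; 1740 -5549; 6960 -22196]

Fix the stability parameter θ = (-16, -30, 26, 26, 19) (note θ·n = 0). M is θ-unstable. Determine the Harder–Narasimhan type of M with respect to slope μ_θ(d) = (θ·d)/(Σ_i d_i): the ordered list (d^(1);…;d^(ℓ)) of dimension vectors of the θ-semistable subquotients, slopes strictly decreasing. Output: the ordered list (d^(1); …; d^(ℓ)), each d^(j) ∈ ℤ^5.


Interval decomposition of M: I[1,1], I[1,2]^2, I[1,5], I[4,5], I[5,5]^2.
HN type (ℓ=5): μ^(1)=71/3; μ^(2)=45/2; μ^(3)=19; μ^(4)=-16; μ^(5)=-23

((0, 0, 1, 1, 1); (0, 0, 0, 1, 1); (0, 0, 0, 0, 2); (1, 0, 0, 0, 0); (3, 3, 0, 0, 0))


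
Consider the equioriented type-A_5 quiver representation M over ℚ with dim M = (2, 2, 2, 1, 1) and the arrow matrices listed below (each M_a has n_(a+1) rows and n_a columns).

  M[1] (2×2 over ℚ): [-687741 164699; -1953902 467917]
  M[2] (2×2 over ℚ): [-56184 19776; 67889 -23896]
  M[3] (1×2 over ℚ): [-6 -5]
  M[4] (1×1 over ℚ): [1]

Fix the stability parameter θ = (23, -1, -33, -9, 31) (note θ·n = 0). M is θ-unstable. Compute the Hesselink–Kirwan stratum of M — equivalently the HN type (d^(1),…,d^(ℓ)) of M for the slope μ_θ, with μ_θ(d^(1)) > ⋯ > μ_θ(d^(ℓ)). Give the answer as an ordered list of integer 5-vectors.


Interval decomposition of M: I[1,2], I[1,5], I[3,3].
HN type (ℓ=4): μ^(1)=31; μ^(2)=11; μ^(3)=-5; μ^(4)=-33

((0, 0, 0, 0, 1); (1, 1, 0, 0, 0); (1, 1, 1, 1, 0); (0, 0, 1, 0, 0))


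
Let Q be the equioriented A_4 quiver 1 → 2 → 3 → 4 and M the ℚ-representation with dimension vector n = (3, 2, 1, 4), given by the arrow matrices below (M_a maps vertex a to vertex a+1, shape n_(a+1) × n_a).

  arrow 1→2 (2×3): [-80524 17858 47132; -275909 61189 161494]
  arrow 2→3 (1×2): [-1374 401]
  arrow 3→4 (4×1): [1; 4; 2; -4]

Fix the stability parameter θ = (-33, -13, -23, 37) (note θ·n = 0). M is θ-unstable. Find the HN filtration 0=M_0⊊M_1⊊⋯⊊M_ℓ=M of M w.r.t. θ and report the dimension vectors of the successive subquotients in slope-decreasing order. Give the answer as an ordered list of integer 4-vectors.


Barcode: M ≅ I[1,1], I[1,2], I[1,4], I[4,4]^3. HN layers by μ_θ (4 steps, strictly decreasing):
  μ^(1)=37; μ^(2)=-13; μ^(3)=-18; μ^(4)=-33

((0, 0, 0, 4); (0, 1, 0, 0); (0, 1, 1, 0); (3, 0, 0, 0))


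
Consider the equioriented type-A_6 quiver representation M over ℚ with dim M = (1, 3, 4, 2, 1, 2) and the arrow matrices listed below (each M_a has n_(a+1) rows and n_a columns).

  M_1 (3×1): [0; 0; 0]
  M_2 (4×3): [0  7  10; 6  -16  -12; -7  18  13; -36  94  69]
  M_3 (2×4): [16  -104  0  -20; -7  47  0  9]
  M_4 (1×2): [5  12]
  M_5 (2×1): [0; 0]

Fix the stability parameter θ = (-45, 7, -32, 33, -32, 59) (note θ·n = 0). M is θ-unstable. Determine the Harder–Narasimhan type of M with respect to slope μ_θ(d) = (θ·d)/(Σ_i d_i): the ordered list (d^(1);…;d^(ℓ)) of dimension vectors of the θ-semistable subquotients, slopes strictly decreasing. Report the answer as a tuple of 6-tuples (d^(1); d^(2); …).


Interval decomposition of M: I[1,1], I[2,3], I[2,4], I[2,5], I[3,3], I[6,6]^2.
HN type (ℓ=6): μ^(1)=59; μ^(2)=33; μ^(3)=1/2; μ^(4)=-25/2; μ^(5)=-32; μ^(6)=-45

((0, 0, 0, 0, 0, 2); (0, 0, 0, 1, 0, 0); (0, 0, 0, 1, 1, 0); (0, 3, 3, 0, 0, 0); (0, 0, 1, 0, 0, 0); (1, 0, 0, 0, 0, 0))


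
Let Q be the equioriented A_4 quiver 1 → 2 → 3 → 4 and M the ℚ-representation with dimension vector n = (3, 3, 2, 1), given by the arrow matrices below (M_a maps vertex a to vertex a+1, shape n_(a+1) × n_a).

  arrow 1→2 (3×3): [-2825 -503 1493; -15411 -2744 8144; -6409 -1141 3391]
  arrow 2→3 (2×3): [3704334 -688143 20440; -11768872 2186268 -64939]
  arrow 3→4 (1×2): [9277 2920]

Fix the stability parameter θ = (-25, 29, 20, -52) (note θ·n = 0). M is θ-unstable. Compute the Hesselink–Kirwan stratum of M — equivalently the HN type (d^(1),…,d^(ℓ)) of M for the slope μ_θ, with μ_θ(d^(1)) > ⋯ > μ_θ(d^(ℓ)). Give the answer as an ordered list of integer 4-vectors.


Barcode: M ≅ I[1,1], I[1,3], I[1,4], I[2,2]. HN layers by μ_θ (4 steps, strictly decreasing):
  μ^(1)=29; μ^(2)=49/2; μ^(3)=-1; μ^(4)=-25

((0, 1, 0, 0); (0, 1, 1, 0); (0, 1, 1, 1); (3, 0, 0, 0))


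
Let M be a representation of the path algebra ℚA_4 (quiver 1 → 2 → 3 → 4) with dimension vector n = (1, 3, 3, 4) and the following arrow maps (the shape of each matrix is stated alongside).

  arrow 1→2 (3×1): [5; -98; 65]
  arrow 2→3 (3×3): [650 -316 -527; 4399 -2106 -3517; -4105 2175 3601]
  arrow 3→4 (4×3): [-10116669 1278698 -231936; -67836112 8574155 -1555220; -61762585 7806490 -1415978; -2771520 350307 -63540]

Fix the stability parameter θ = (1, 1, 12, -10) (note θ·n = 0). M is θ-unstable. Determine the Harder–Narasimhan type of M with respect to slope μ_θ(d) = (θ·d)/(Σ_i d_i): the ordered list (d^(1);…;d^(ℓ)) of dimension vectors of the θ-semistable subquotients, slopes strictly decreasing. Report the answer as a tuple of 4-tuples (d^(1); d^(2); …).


Barcode: M ≅ I[1,4], I[2,4]^2, I[4,4]. HN layers by μ_θ (2 steps, strictly decreasing):
  μ^(1)=1; μ^(2)=-10

((1, 3, 3, 3); (0, 0, 0, 1))


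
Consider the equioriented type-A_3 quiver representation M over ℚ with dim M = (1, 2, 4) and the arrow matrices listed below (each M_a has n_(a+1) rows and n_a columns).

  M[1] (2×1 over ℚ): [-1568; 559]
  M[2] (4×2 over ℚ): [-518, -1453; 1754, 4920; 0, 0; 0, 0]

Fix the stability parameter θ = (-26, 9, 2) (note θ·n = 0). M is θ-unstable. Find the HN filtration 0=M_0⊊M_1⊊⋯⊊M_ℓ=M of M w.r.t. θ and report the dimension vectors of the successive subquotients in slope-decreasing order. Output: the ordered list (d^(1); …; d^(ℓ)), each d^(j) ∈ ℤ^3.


Via rank(M_{q-1}∘⋯∘M_p): M ≅ I[1,3], I[2,3], I[3,3]^2.
μ_θ-semistable layers: μ^(1)=11/2; μ^(2)=2; μ^(3)=-26

((0, 2, 2); (0, 0, 2); (1, 0, 0))


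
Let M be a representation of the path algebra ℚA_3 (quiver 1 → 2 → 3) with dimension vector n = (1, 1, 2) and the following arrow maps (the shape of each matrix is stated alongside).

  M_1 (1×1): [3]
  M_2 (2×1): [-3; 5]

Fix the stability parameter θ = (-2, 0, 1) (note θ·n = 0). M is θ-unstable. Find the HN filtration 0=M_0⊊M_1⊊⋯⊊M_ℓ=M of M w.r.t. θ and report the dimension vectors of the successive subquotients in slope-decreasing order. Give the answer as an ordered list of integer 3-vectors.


Via rank(M_{q-1}∘⋯∘M_p): M ≅ I[1,3], I[3,3].
μ_θ-semistable layers: μ^(1)=1; μ^(2)=0; μ^(3)=-2

((0, 0, 2); (0, 1, 0); (1, 0, 0))


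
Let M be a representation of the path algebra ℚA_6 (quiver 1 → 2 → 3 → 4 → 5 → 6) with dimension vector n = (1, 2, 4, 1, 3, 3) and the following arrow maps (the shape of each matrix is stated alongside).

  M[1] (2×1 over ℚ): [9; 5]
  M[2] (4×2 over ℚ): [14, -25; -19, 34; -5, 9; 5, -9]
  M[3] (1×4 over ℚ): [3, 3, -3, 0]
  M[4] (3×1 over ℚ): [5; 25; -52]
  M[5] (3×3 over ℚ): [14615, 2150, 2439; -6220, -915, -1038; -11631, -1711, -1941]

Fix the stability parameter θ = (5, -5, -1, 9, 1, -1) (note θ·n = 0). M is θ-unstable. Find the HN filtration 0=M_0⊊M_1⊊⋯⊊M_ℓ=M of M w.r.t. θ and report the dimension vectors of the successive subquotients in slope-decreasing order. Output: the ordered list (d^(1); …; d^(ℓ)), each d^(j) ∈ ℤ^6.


Barcode: M ≅ I[1,3], I[2,3], I[3,3], I[3,6], I[5,5], I[5,6], I[6,6]. HN layers by μ_θ (6 steps, strictly decreasing):
  μ^(1)=3; μ^(2)=1; μ^(3)=0; μ^(4)=-1/3; μ^(5)=-1; μ^(6)=-5

((0, 0, 0, 1, 1, 1); (0, 0, 0, 0, 1, 0); (0, 0, 0, 0, 1, 1); (1, 1, 1, 0, 0, 0); (0, 0, 3, 0, 0, 1); (0, 1, 0, 0, 0, 0))


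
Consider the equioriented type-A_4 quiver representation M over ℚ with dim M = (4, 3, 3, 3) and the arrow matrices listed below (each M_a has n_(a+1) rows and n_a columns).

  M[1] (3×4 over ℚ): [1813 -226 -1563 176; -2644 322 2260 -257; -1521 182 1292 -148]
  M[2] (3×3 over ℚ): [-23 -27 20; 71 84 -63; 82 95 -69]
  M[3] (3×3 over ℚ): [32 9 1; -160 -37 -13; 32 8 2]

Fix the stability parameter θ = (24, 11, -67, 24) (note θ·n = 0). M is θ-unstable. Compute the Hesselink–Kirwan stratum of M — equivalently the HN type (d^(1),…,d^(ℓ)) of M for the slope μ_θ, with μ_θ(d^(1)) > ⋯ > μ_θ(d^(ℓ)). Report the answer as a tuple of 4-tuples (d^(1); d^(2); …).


Via rank(M_{q-1}∘⋯∘M_p): M ≅ I[1,1], I[1,3], I[1,4]^2, I[4,4].
μ_θ-semistable layers: μ^(1)=24; μ^(2)=-32/3

((1, 0, 0, 3); (3, 3, 3, 0))


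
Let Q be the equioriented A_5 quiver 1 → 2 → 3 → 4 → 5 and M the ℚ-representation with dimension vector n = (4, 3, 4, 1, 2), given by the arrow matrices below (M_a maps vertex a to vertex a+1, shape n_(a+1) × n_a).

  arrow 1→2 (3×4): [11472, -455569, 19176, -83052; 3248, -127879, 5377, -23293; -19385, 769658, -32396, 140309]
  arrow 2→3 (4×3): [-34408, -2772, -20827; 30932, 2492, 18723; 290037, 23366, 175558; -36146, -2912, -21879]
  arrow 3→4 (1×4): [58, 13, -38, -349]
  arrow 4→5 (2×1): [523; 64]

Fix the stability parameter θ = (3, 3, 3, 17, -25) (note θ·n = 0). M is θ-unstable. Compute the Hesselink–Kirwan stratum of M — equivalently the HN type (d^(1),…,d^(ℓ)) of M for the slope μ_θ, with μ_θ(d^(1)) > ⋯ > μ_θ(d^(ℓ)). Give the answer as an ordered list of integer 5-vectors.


Via rank(M_{q-1}∘⋯∘M_p): M ≅ I[1,1], I[1,2], I[1,3]^2, I[3,3], I[3,5], I[5,5].
μ_θ-semistable layers: μ^(1)=3; μ^(2)=-5/3; μ^(3)=-25

((4, 3, 3, 0, 0); (0, 0, 1, 1, 1); (0, 0, 0, 0, 1))
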